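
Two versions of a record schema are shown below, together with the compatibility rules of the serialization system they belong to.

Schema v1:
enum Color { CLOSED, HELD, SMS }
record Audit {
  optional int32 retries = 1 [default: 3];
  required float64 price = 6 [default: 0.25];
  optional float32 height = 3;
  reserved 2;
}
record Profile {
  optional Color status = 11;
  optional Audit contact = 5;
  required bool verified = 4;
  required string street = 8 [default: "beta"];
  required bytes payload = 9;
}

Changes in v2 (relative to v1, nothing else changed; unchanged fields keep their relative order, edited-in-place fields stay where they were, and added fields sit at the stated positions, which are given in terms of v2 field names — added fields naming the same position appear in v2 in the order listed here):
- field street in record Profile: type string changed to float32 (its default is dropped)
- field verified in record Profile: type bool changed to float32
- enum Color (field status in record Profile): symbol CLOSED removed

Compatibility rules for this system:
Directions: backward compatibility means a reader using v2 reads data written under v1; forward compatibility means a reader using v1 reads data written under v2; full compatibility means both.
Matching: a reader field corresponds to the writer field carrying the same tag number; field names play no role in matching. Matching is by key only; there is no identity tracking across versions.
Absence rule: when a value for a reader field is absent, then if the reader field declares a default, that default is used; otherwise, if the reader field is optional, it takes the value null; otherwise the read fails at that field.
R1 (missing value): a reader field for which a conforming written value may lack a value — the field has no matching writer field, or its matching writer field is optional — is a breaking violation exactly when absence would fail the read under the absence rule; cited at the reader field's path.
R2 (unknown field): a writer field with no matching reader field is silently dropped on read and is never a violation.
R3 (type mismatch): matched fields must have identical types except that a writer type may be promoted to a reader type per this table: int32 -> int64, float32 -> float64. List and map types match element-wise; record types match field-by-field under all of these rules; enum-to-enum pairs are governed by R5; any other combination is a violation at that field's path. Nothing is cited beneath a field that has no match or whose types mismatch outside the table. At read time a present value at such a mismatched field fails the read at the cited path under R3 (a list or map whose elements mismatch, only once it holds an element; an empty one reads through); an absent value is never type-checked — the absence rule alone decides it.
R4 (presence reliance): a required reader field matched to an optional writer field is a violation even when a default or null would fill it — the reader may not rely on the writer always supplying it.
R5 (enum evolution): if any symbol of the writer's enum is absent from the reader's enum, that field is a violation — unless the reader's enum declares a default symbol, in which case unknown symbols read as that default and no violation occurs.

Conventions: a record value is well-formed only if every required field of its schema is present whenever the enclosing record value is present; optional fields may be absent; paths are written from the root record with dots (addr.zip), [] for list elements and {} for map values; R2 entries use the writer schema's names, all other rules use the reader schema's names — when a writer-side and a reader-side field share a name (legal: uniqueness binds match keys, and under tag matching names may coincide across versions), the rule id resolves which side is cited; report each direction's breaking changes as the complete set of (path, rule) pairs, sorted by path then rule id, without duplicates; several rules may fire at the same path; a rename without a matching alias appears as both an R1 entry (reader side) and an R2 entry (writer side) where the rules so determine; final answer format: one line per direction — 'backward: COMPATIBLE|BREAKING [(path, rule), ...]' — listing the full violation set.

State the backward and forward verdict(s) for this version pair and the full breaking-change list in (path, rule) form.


each type pair in Profile: writer, then reader
backward on Profile — v2 reading data written by v1:
  status <- status (Color -> Color, writer optional)
  contact <- contact (Audit -> Audit, writer optional)
  verified <- verified (bool -> float32, writer required)
  street <- street (string -> float32, writer required)
  payload <- payload (bytes -> bytes, writer required)
  contact.retries <- contact.retries (int32 -> int32, writer optional)
  contact.price <- contact.price (float64 -> float64, writer required)
  contact.height <- contact.height (float32 -> float32, writer optional)
  rule R5 violated at status
  rule R3 violated at street
  rule R3 violated at verified
  => backward: BREAKING (3)
forward on Profile — v1 reading data written by v2:
  status <- status (Color -> Color, writer optional)
  contact <- contact (Audit -> Audit, writer optional)
  verified <- verified (float32 -> bool, writer required)
  street <- street (float32 -> string, writer required)
  payload <- payload (bytes -> bytes, writer required)
  contact.retries <- contact.retries (int32 -> int32, writer optional)
  contact.price <- contact.price (float64 -> float64, writer required)
  contact.height <- contact.height (float32 -> float32, writer optional)
  rule R3 violated at street
  rule R3 violated at verified
  => forward: BREAKING (2)

backward: BREAKING [(status, R5), (street, R3), (verified, R3)]; forward: BREAKING [(street, R3), (verified, R3)]


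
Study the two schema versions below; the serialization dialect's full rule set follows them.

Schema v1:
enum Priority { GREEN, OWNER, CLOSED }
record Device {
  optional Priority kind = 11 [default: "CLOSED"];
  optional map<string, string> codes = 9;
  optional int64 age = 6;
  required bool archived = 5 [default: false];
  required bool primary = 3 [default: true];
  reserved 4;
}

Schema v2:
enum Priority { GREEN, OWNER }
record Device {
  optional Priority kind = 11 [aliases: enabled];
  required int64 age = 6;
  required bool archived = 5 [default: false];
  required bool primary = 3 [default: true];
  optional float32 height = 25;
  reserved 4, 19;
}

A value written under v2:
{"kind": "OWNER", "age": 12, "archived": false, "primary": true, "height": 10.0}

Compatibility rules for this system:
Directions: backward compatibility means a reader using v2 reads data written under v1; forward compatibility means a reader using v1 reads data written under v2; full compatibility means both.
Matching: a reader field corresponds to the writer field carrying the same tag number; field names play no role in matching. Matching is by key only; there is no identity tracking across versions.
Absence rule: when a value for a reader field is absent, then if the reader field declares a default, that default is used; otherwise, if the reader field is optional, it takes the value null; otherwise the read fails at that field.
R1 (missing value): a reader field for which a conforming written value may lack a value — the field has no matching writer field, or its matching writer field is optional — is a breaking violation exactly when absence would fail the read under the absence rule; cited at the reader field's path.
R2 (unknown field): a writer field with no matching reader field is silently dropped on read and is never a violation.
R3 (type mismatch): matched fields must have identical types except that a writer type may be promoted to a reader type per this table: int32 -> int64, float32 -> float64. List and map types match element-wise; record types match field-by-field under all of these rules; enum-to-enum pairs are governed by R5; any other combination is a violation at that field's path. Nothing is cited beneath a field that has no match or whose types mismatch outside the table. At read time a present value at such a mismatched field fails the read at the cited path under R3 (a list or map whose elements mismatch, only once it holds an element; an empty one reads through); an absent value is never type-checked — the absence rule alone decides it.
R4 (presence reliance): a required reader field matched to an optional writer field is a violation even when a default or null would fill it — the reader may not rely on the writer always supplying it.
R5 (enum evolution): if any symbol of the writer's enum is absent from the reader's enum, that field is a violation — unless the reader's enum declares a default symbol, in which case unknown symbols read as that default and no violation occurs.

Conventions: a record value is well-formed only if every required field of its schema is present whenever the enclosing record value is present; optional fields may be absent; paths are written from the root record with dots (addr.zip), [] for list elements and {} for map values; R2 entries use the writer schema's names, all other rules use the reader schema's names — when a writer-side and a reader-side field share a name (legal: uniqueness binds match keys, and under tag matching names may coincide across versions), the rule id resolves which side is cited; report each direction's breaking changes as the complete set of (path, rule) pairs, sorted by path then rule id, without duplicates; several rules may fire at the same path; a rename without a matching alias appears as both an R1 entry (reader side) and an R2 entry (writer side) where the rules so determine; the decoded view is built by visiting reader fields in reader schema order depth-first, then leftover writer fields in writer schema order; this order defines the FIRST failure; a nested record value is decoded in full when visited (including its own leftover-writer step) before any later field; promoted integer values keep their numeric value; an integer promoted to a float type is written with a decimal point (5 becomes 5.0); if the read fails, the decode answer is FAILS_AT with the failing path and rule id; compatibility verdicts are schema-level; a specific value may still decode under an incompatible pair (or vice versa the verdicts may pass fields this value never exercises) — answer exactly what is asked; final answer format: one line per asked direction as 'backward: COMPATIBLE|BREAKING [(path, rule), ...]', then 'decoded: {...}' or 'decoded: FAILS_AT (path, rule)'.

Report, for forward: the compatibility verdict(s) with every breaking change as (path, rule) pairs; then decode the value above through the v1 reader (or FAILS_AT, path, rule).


each type pair in Device: writer, then reader
forward pass over Device, reader schema v1, writer schema v2:
  Priority -> Priority, writer optional: kind aligns to kind
  codes: no writer-side match
  int64 -> int64, writer required: age aligns to age
  bool -> bool, writer required: archived aligns to archived
  bool -> bool, writer required: primary aligns to primary
  writer height: unknown to reader
  => no violations; forward on Device: COMPATIBLE
decode walk for Device under reader schema v1:
  kind := "OWNER"
  codes := null (not supplied -> null)
  age := 12
  archived := false
  primary := true
  writer height: unmatched, discarded
  => decoded: {"kind": "OWNER", "codes": null, "age": 12, "archived": false, "primary": true}
the rest of the Device diff is inert for this question:
  removed field codes from record Device -> no rule fires on it in Device's dialect; the asked verdict holds
  enum Priority (field kind in record Device): symbol CLOSED removed (the field default referencing it is cleared) -> its effect on Device is confined to the backward direction, not asked
  added field height to record Device: optional float32, tag 25 (in v2 it sits last) -> no rule fires on it in Device's dialect; the asked verdict holds
  field age in record Device: optional changed to required -> its effect on Device is confined to the backward direction, not asked

forward: COMPATIBLE []; decoded: {"kind": "OWNER", "codes": null, "age": 12, "archived": false, "primary": true}


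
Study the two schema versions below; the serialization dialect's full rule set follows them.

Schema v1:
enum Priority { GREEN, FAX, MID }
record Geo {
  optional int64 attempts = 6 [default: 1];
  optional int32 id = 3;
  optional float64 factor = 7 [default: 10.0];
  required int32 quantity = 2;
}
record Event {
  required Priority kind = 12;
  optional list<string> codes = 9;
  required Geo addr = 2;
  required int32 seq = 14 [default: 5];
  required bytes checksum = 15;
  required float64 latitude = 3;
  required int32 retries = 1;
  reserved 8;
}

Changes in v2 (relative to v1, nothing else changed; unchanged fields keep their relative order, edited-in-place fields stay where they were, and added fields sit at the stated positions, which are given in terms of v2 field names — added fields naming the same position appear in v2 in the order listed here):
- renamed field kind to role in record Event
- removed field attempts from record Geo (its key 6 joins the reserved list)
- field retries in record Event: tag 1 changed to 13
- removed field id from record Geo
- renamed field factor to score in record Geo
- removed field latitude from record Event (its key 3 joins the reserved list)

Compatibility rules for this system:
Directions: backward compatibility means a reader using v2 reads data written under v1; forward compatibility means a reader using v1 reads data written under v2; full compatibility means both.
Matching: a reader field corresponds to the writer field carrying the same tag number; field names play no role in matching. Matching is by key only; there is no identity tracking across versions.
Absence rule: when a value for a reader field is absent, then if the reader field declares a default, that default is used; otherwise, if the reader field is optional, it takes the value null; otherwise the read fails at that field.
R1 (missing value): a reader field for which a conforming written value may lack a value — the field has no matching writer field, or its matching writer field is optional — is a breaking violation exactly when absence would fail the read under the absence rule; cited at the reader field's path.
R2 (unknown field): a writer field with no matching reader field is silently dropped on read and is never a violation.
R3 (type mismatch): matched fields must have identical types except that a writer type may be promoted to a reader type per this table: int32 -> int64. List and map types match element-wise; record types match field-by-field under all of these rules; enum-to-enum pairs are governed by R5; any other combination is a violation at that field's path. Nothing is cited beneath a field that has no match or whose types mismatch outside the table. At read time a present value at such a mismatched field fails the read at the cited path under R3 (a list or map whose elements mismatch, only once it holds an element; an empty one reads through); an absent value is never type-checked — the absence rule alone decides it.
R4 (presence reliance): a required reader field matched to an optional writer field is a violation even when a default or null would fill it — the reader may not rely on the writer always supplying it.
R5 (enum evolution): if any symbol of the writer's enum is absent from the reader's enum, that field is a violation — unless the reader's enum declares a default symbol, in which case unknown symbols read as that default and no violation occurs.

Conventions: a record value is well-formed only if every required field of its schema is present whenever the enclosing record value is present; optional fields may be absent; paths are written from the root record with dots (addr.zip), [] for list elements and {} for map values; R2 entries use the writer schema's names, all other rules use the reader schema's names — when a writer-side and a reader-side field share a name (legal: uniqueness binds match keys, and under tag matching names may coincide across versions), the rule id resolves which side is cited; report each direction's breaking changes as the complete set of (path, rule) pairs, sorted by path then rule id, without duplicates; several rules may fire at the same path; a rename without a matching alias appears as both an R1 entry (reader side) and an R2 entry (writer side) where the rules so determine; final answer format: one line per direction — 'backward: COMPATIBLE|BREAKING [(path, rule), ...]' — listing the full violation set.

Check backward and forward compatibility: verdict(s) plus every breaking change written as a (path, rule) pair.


backward: BREAKING [(retries, R1)]; forward: BREAKING [(latitude, R1), (retries, R1)]

in Event below, arrows point writer -> reader
backward on Event — v2 reading data written by v1:
  role <- kind (Priority -> Priority, writer required)
  codes <- codes (list<string> -> list<string>, writer optional)
  addr <- addr (Geo -> Geo, writer required)
  seq <- seq (int32 -> int32, writer required)
  checksum <- checksum (bytes -> bytes, writer required)
  retries: no writer-side match
  latitude (writer side), unknown to reader
  retries (writer side), unknown to reader
  addr.score <- addr.factor (float64 -> float64, writer optional)
  addr.quantity <- addr.quantity (int32 -> int32, writer required)
  addr.attempts (writer side), unknown to reader
  addr.id (writer side), unknown to reader
  breaking: (retries, R1)
  backward on Event therefore BREAKING (1)
forward on Event — v1 reading data written by v2:
  kind <- role (Priority -> Priority, writer required)
  codes <- codes (list<string> -> list<string>, writer optional)
  addr <- addr (Geo -> Geo, writer required)
  seq <- seq (int32 -> int32, writer required)
  checksum <- checksum (bytes -> bytes, writer required)
  latitude: no writer-side match
  retries: no writer-side match
  retries (writer side), unknown to reader
  addr.attempts: no writer-side match
  addr.id: no writer-side match
  addr.factor <- addr.score (float64 -> float64, writer optional)
  addr.quantity <- addr.quantity (int32 -> int32, writer required)
  breaking: (latitude, R1)
  breaking: (retries, R1)
  forward on Event therefore BREAKING (2)


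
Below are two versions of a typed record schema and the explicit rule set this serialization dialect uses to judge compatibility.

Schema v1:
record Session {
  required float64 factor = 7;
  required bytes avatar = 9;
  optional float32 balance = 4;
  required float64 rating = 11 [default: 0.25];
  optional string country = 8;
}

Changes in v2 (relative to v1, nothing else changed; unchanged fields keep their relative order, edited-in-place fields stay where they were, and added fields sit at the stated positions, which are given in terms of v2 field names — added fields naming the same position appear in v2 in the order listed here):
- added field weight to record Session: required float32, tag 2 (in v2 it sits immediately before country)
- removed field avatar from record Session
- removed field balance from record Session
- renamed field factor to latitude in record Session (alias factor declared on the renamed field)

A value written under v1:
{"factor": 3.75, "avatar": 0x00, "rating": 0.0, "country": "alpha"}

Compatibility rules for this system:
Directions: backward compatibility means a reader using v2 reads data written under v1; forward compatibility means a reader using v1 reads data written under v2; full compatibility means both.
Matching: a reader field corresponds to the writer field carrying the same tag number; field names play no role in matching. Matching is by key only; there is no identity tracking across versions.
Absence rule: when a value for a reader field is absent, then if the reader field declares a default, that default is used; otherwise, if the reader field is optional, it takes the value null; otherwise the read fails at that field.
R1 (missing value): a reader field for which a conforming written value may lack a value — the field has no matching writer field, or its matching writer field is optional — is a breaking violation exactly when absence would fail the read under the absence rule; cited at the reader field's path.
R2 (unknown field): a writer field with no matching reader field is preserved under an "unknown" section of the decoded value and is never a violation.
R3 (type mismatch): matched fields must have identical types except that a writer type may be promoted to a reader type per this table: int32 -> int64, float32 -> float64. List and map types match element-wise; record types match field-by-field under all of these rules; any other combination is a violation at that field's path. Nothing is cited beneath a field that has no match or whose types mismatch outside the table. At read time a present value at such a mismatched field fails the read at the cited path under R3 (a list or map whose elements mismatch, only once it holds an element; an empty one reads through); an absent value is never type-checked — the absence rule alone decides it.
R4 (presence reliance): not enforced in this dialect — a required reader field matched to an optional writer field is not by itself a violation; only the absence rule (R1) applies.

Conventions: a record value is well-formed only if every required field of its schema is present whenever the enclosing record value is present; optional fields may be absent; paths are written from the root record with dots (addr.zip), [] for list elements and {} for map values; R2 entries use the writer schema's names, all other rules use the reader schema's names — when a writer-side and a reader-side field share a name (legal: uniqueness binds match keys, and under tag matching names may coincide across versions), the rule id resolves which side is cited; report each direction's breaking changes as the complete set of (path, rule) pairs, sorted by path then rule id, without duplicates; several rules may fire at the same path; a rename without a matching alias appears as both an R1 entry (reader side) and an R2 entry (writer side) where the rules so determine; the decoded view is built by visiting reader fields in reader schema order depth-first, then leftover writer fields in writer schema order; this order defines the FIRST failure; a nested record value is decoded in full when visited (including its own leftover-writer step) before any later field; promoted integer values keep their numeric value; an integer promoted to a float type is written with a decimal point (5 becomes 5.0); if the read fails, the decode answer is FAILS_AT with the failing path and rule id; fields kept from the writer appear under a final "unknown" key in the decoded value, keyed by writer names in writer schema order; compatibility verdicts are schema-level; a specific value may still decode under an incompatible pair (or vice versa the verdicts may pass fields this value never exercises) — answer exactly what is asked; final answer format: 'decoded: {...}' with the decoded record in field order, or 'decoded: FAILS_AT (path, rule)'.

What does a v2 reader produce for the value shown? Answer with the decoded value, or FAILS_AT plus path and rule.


decoded: FAILS_AT (weight, R1)

arrows below run writer -> reader for Session
decode (reader v2):
  latitude := 3.75 (from writer factor)
  rating := 0.0
  read fails at weight under R1 (no fill)
  => FAILS_AT (weight, R1)
the other Session changes do not affect what is asked:
  removed field avatar from record Session -> matters for Session compatibility verdicts, not for this value's decode
  removed field balance from record Session -> fires no rule on Session under this dialect and leaves the result unchanged
  renamed field factor to latitude in record Session (alias factor declared on the renamed field) -> fires no rule on Session under this dialect and leaves the result unchanged


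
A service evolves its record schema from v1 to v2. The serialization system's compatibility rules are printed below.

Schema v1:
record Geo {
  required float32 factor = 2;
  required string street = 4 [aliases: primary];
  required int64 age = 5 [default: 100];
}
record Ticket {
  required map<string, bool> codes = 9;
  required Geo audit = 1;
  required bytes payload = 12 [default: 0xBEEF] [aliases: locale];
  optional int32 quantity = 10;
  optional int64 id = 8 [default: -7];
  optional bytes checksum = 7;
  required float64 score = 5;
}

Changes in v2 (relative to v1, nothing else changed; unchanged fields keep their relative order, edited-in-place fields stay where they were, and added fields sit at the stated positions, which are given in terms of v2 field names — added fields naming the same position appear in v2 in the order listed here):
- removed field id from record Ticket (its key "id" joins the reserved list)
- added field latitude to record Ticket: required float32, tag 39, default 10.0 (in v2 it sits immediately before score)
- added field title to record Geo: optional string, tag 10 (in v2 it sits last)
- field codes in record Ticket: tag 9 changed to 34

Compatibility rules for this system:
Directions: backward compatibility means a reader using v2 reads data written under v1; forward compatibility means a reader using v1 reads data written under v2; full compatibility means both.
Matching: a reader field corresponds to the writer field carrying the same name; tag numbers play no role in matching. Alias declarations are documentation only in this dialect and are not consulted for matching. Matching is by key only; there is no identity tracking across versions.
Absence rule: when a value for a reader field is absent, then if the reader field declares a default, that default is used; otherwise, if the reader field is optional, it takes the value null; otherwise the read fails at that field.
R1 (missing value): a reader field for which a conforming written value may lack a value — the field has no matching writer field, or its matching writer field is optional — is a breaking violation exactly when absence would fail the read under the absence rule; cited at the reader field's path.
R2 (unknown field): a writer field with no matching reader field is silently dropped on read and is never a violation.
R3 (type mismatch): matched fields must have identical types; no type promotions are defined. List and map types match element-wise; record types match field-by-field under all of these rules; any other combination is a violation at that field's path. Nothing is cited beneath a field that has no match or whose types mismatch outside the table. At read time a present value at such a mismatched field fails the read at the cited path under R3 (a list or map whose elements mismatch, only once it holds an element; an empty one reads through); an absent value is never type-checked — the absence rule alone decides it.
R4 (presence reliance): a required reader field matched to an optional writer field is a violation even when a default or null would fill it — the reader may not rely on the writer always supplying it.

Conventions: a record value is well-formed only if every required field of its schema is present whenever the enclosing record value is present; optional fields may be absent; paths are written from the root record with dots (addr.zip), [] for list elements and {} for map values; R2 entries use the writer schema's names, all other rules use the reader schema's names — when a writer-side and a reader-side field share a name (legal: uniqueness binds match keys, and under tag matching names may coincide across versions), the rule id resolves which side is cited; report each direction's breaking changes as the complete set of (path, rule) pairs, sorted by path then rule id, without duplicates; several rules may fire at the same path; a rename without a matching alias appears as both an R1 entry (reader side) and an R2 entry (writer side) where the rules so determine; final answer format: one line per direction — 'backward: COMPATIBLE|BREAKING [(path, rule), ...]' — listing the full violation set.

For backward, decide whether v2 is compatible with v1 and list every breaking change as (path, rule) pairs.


backward: COMPATIBLE []

the writer's type comes first in each Ticket pair
backward on Ticket — v2 reading data written by v1:
  map<string, bool> -> map<string, bool>, writer required: codes aligns to codes
  Geo -> Geo, writer required: audit aligns to audit
  bytes -> bytes, writer required: payload aligns to payload
  int32 -> int32, writer optional: quantity aligns to quantity
  bytes -> bytes, writer optional: checksum aligns to checksum
  latitude: no writer-side match
  float64 -> float64, writer required: score aligns to score
  writer field id has no reader counterpart
  float32 -> float32, writer required: audit.factor aligns to audit.factor
  string -> string, writer required: audit.street aligns to audit.street
  int64 -> int64, writer required: audit.age aligns to audit.age
  audit.title: no writer-side match
  => backward: COMPATIBLE
remaining Ticket differences; none change what is asked:
  removed field id from record Ticket (its key "id" joins the reserved list) -> inert for the asked Ticket verdict: nothing fires
  added field title to record Geo: optional string, tag 10 (in v2 it sits last) -> inert for the asked Ticket verdict: nothing fires
  added field latitude to record Ticket: required float32, tag 39, default 10.0 (in v2 it sits immediately before score) -> inert for the asked Ticket verdict: nothing fires
  field codes in record Ticket: tag 9 changed to 34 -> inert for the asked Ticket verdict: nothing fires


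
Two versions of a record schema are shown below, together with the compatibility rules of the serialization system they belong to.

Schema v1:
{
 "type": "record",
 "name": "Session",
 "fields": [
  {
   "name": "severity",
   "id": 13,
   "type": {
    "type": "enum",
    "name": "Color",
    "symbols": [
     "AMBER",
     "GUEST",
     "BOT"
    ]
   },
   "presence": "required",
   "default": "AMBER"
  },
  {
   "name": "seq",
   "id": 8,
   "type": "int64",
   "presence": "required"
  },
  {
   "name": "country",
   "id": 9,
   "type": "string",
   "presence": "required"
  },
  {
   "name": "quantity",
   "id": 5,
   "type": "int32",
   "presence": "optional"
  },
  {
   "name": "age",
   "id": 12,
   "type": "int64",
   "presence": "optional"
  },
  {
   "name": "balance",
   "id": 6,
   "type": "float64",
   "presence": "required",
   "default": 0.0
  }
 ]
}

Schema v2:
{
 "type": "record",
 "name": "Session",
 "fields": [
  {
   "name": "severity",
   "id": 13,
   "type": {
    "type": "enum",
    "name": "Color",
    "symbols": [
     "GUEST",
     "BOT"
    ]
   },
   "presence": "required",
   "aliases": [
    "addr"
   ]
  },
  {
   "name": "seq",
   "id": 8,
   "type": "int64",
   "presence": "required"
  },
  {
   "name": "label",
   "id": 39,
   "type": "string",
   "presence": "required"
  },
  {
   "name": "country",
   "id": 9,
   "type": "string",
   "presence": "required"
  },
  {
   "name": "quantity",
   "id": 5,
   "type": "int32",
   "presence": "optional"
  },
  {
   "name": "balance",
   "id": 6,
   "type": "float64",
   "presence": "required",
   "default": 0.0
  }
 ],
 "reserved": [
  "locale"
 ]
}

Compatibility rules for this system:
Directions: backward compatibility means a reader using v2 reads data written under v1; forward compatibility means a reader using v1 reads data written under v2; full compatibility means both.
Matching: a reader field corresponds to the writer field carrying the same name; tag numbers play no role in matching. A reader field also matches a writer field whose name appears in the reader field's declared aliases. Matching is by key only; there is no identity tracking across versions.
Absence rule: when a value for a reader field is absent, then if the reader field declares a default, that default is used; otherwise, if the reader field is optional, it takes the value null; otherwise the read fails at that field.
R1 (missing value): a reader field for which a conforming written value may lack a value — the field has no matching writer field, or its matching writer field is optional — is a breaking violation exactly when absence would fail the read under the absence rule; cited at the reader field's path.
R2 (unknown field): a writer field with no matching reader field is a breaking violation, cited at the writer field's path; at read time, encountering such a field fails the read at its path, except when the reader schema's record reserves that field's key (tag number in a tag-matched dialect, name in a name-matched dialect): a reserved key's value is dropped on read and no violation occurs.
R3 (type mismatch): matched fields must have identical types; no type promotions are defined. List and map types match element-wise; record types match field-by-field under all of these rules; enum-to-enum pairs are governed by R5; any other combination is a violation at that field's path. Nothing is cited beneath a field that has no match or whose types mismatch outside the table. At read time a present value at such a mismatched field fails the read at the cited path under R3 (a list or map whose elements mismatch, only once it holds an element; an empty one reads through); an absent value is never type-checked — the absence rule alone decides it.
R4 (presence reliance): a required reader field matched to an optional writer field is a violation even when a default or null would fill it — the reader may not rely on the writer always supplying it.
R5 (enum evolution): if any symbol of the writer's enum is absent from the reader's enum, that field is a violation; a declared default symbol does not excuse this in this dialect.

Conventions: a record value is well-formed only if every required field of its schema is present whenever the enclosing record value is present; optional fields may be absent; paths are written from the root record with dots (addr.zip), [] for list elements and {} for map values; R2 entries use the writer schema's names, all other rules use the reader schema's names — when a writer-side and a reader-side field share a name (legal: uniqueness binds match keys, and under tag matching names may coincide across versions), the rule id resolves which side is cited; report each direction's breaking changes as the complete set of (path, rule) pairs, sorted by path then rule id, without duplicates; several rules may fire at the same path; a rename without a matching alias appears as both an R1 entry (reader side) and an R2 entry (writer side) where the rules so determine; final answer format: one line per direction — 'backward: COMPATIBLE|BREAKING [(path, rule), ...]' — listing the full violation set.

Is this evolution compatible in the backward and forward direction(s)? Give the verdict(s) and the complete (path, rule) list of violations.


backward: BREAKING [(age, R2), (label, R1), (severity, R5)]; forward: BREAKING [(label, R2)]

arrows below run writer -> reader for Session
backward on Session — v2 reading data written by v1:
  Color -> Color, writer required: severity aligns to severity
  int64 -> int64, writer required: seq aligns to seq
  label has no writer counterpart
  string -> string, writer required: country aligns to country
  int32 -> int32, writer optional: quantity aligns to quantity
  float64 -> float64, writer required: balance aligns to balance
  writer field age has no reader counterpart
  R2 fires at age
  R1 fires at label
  R5 fires at severity
  => backward verdict for Session: BREAKING, 3 violation(s)
forward on Session — v1 reading data written by v2:
  Color -> Color, writer required: severity aligns to severity
  int64 -> int64, writer required: seq aligns to seq
  string -> string, writer required: country aligns to country
  int32 -> int32, writer optional: quantity aligns to quantity
  age has no writer counterpart
  float64 -> float64, writer required: balance aligns to balance
  writer field label has no reader counterpart
  R2 fires at label
  => forward verdict for Session: BREAKING, 1 violation(s)


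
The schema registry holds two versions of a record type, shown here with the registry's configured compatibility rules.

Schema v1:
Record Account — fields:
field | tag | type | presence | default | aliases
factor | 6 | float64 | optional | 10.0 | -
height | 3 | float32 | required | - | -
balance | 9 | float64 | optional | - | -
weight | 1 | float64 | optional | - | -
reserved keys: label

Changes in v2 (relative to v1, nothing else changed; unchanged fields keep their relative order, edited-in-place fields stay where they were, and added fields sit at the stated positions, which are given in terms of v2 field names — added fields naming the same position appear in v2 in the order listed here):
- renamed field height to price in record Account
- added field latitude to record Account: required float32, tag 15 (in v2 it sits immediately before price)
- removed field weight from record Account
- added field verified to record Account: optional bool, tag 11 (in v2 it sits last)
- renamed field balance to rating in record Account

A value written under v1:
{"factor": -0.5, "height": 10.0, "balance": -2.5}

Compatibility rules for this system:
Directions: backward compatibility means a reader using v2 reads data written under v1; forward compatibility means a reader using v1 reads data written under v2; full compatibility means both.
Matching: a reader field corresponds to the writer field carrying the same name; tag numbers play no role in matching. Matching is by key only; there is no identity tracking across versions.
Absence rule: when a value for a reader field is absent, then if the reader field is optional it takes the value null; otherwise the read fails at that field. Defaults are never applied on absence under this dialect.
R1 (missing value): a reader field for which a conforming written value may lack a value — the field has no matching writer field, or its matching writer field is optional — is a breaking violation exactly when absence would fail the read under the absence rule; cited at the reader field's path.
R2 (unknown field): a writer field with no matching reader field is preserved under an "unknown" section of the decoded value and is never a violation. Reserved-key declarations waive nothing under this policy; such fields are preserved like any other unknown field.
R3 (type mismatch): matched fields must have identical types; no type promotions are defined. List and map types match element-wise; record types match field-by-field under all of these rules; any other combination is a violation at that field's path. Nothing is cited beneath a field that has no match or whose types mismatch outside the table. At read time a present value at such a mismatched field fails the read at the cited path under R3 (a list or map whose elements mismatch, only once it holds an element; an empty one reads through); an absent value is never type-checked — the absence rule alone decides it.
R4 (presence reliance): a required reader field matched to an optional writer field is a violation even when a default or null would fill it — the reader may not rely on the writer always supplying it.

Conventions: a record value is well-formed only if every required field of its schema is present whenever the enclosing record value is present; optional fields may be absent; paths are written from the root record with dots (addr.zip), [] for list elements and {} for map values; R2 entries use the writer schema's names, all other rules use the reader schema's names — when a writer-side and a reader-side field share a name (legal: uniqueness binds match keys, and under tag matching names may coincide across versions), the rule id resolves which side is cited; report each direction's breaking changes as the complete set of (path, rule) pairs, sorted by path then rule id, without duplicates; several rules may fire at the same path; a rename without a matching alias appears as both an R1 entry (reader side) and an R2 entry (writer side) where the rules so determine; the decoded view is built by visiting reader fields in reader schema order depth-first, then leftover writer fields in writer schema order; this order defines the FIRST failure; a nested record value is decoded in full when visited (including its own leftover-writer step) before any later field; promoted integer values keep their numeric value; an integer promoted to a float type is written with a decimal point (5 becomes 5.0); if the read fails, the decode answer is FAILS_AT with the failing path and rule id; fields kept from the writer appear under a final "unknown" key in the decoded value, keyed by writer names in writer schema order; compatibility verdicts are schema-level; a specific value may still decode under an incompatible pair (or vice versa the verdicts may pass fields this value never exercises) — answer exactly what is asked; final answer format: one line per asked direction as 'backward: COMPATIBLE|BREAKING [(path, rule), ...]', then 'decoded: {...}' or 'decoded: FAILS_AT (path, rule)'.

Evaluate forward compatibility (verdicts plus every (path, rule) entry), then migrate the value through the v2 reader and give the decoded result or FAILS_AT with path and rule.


forward: BREAKING [(height, R1)]; decoded: FAILS_AT (latitude, R1)

the writer's type comes first in each Account pair
forward on Account — v1 reading data written by v2:
  factor <- factor (float64 -> float64, writer optional)
  height: no writer match
  balance: no writer match
  weight: no writer match
  leftover writer field: latitude
  leftover writer field: price
  leftover writer field: rating
  leftover writer field: verified
  rule R1 violated at height
  => forward verdict for Account: BREAKING, 1 violation(s)
decoding the Account value with the v2 reader:
  factor := -0.5
  read fails at latitude under R1 (no fill)
  => FAILS_AT (latitude, R1)
ruling out the remaining Account differences:
  removed field weight from record Account -> no rule fires on it in Account's dialect; the asked verdict holds
  added field verified to record Account: optional bool, tag 11 (in v2 it sits last) -> no rule fires on it in Account's dialect; the asked verdict holds
  renamed field balance to rating in record Account -> no rule fires on it in Account's dialect; the asked verdict holds
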